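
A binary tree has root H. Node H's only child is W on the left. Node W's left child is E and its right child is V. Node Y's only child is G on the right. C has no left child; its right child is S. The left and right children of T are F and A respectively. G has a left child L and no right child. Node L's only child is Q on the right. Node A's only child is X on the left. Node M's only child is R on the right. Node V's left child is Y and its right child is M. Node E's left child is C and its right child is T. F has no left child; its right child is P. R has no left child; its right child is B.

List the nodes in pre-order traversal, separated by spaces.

Pre-order visits the node, then its left subtree, then its right subtree.
Visit H.
At H: go left to W.
  Visit W.
  At W: go left to E.
    Visit E.
    At E: go left to C.
      Visit C.
      At C: no left child.
      At C: go right to S.
        S is a leaf — visit S.
    At E: go right to T.
      Visit T.
      At T: go left to F.
        Visit F.
        At F: no left child.
        At F: go right to P.
          P is a leaf — visit P.
      At T: go right to A.
        Visit A.
        At A: go left to X.
          X is a leaf — visit X.
        At A: no right child.
  At W: go right to V.
    Visit V.
    At V: go left to Y.
      Visit Y.
      At Y: no left child.
      At Y: go right to G.
        Visit G.
        At G: go left to L.
          Visit L.
          At L: no left child.
          At L: go right to Q.
            Q is a leaf — visit Q.
        At G: no right child.
    At V: go right to M.
      Visit M.
      At M: no left child.
      At M: go right to R.
        Visit R.
        At R: no left child.
        At R: go right to B.
          B is a leaf — visit B.
At H: no right child.

H W E C S T F P A X V Y G L Q M R B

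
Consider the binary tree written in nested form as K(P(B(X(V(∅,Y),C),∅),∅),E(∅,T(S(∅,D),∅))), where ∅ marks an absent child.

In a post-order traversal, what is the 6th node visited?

P

Post-order visits the left subtree, then the right subtree, then the node.
At K: go left to P.
  At P: go left to B.
    At B: go left to X.
      At X: go left to V.
        At V: no left child.
        At V: go right to Y.
          Y is a leaf — visit Y.
        Visit V.
      At X: go right to C.
        C is a leaf — visit C.
      Visit X.
    At B: no right child.
    Visit B.
  At P: no right child.
  Visit P.
At K: go right to E.
  At E: no left child.
  At E: go right to T.
    At T: go left to S.
      At S: no left child.
      At S: go right to D.
        D is a leaf — visit D.
      Visit S.
    At T: no right child.
    Visit T.
  Visit E.
Visit K.
Full post-order sequence: Y, V, C, X, B, P, D, S, T, E, K.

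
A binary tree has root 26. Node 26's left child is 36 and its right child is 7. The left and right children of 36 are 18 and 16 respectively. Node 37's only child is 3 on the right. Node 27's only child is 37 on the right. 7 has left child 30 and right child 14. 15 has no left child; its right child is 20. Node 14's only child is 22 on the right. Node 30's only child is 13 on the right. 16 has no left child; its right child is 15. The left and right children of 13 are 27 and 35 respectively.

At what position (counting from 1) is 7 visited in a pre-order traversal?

Pre-order visits the node, then its left subtree, then its right subtree.
Visit 26.
At 26: go left to 36.
  Visit 36.
  At 36: go left to 18.
    18 is a leaf — visit 18.
  At 36: go right to 16.
    Visit 16.
    At 16: no left child.
    At 16: go right to 15.
      Visit 15.
      At 15: no left child.
      At 15: go right to 20.
        20 is a leaf — visit 20.
At 26: go right to 7.
  Visit 7.
  At 7: go left to 30.
    Visit 30.
    At 30: no left child.
    At 30: go right to 13.
      Visit 13.
      At 13: go left to 27.
        Visit 27.
        At 27: no left child.
        At 27: go right to 37.
          Visit 37.
          At 37: no left child.
          At 37: go right to 3.
            3 is a leaf — visit 3.
      At 13: go right to 35.
        35 is a leaf — visit 35.
  At 7: go right to 14.
    Visit 14.
    At 14: no left child.
    At 14: go right to 22.
      22 is a leaf — visit 22.
Full pre-order sequence: 26, 36, 18, 16, 15, 20, 7, 30, 13, 27, 37, 3, 35, 14, 22.

7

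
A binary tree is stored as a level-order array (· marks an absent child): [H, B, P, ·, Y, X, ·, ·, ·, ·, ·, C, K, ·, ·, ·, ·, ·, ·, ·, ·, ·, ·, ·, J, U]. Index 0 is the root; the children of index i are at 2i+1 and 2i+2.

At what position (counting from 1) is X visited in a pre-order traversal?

5

Pre-order visits the node, then its left subtree, then its right subtree.
Visit H.
At H: go left to B.
  Visit B.
  At B: no left child.
  At B: go right to Y.
    Y is a leaf — visit Y.
At H: go right to P.
  Visit P.
  At P: go left to X.
    Visit X.
    At X: go left to C.
      Visit C.
      At C: no left child.
      At C: go right to J.
        J is a leaf — visit J.
    At X: go right to K.
      Visit K.
      At K: go left to U.
        U is a leaf — visit U.
      At K: no right child.
  At P: no right child.
Full pre-order sequence: H, B, Y, P, X, C, J, K, U.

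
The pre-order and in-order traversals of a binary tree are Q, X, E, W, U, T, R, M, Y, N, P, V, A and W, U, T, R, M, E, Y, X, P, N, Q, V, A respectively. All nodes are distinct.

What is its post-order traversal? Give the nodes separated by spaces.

The first element of pre-order is the root; it splits in-order into left and right subtrees.
Root Q: left subtree has 10 nodes {W, U, T, R, M, E, Y, X, P, N}, right has 2 {V, A}.
  Root X: left subtree has 7 nodes {W, U, T, R, M, E, Y}, right has 2 {P, N}.
    Root E: left subtree has 5 nodes {W, U, T, R, M}, right has 1 {Y}.
      Root W: left subtree has 0 nodes { }, right has 4 {U, T, R, M}.
        Root U: left subtree has 0 nodes { }, right has 3 {T, R, M}.
          Root T: left subtree has 0 nodes { }, right has 2 {R, M}.
            Root R: left subtree has 0 nodes { }, right has 1 {M}.
    Root N: left subtree has 1 node {P}, right has 0 { }.
  Root V: left subtree has 0 nodes { }, right has 1 {A}.

M R T U W Y E P N X A V Q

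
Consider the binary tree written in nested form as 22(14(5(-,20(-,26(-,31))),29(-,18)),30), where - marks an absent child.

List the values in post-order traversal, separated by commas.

Post-order visits the left subtree, then the right subtree, then the node.
At 22: go left to 14.
  At 14: go left to 5.
    At 5: no left child.
    At 5: go right to 20.
      At 20: no left child.
      At 20: go right to 26.
        At 26: no left child.
        At 26: go right to 31.
          31 is a leaf — visit 31.
        Visit 26.
      Visit 20.
    Visit 5.
  At 14: go right to 29.
    At 29: no left child.
    At 29: go right to 18.
      18 is a leaf — visit 18.
    Visit 29.
  Visit 14.
At 22: go right to 30.
  30 is a leaf — visit 30.
Visit 22.

31, 26, 20, 5, 18, 29, 14, 30, 22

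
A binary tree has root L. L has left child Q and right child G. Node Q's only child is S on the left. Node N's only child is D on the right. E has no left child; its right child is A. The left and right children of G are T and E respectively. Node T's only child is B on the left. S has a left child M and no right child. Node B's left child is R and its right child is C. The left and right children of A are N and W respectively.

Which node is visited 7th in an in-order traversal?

C

In-order visits the left subtree, then the node, then the right subtree.
At L: go left to Q.
  At Q: go left to S.
    At S: go left to M.
      M is a leaf — visit M.
    Visit S.
    At S: no right child.
  Visit Q.
  At Q: no right child.
Visit L.
At L: go right to G.
  At G: go left to T.
    At T: go left to B.
      At B: go left to R.
        R is a leaf — visit R.
      Visit B.
      At B: go right to C.
        C is a leaf — visit C.
    Visit T.
    At T: no right child.
  Visit G.
  At G: go right to E.
    At E: no left child.
    Visit E.
    At E: go right to A.
      At A: go left to N.
        At N: no left child.
        Visit N.
        At N: go right to D.
          D is a leaf — visit D.
      Visit A.
      At A: go right to W.
        W is a leaf — visit W.
Full in-order sequence: M, S, Q, L, R, B, C, T, G, E, N, D, A, W.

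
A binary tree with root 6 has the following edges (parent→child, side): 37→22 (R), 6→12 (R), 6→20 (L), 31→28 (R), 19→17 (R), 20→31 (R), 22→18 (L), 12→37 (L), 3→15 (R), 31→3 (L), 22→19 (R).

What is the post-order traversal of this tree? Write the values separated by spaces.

Post-order visits the left subtree, then the right subtree, then the node.
At 6: go left to 20.
  At 20: no left child.
  At 20: go right to 31.
    At 31: go left to 3.
      At 3: no left child.
      At 3: go right to 15.
        15 is a leaf — visit 15.
      Visit 3.
    At 31: go right to 28.
      28 is a leaf — visit 28.
    Visit 31.
  Visit 20.
At 6: go right to 12.
  At 12: go left to 37.
    At 37: no left child.
    At 37: go right to 22.
      At 22: go left to 18.
        18 is a leaf — visit 18.
      At 22: go right to 19.
        At 19: no left child.
        At 19: go right to 17.
          17 is a leaf — visit 17.
        Visit 19.
      Visit 22.
    Visit 37.
  At 12: no right child.
  Visit 12.
Visit 6.

15 3 28 31 20 18 17 19 22 37 12 6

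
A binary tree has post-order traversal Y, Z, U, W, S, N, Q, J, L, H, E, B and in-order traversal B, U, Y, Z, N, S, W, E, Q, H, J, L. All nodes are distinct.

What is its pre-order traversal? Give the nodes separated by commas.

The last element of post-order is the root; it splits in-order into left and right subtrees.
Root B: left subtree has 0 nodes { }, right has 11 {U, Y, Z, N, S, W, E, Q, H, J, L}.
  Root E: left subtree has 6 nodes {U, Y, Z, N, S, W}, right has 4 {Q, H, J, L}.
    Root N: left subtree has 3 nodes {U, Y, Z}, right has 2 {S, W}.
      Root U: left subtree has 0 nodes { }, right has 2 {Y, Z}.
        Root Z: left subtree has 1 node {Y}, right has 0 { }.
      Root S: left subtree has 0 nodes { }, right has 1 {W}.
    Root H: left subtree has 1 node {Q}, right has 2 {J, L}.
      Root L: left subtree has 1 node {J}, right has 0 { }.

B, E, N, U, Z, Y, S, W, H, Q, L, J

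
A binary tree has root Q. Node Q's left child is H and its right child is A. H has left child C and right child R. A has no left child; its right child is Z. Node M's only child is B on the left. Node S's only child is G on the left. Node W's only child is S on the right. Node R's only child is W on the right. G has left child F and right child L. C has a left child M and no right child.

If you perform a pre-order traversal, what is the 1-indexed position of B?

5

Pre-order visits the node, then its left subtree, then its right subtree.
Visit Q.
At Q: go left to H.
  Visit H.
  At H: go left to C.
    Visit C.
    At C: go left to M.
      Visit M.
      At M: go left to B.
        B is a leaf — visit B.
      At M: no right child.
    At C: no right child.
  At H: go right to R.
    Visit R.
    At R: no left child.
    At R: go right to W.
      Visit W.
      At W: no left child.
      At W: go right to S.
        Visit S.
        At S: go left to G.
          Visit G.
          At G: go left to F.
            F is a leaf — visit F.
          At G: go right to L.
            L is a leaf — visit L.
        At S: no right child.
At Q: go right to A.
  Visit A.
  At A: no left child.
  At A: go right to Z.
    Z is a leaf — visit Z.
Full pre-order sequence: Q, H, C, M, B, R, W, S, G, F, L, A, Z.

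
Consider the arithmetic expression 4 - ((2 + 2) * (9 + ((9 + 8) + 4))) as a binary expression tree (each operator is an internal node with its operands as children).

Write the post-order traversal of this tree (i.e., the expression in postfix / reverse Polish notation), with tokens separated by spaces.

Post-order on an expression tree gives postfix notation: for each operator, emit left operand, right operand, then the operator.

4 2 2 + 9 9 8 + 4 + + * -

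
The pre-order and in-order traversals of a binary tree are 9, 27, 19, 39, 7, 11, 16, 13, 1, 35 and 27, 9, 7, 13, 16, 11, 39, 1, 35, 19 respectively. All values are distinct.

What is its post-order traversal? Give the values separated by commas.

27, 13, 16, 11, 7, 35, 1, 39, 19, 9

The first element of pre-order is the root; it splits in-order into left and right subtrees.
Root 9: left subtree has 1 node {27}, right has 8 {7, 13, 16, 11, 39, 1, 35, 19}.
  Root 19: left subtree has 7 nodes {7, 13, 16, 11, 39, 1, 35}, right has 0 { }.
    Root 39: left subtree has 4 nodes {7, 13, 16, 11}, right has 2 {1, 35}.
      Root 7: left subtree has 0 nodes { }, right has 3 {13, 16, 11}.
        Root 11: left subtree has 2 nodes {13, 16}, right has 0 { }.
          Root 16: left subtree has 1 node {13}, right has 0 { }.
      Root 1: left subtree has 0 nodes { }, right has 1 {35}.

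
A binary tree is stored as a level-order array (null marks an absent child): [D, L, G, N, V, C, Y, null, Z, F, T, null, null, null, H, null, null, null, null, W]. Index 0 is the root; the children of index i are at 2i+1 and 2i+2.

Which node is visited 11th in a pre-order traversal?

Pre-order visits the node, then its left subtree, then its right subtree.
Visit D.
At D: go left to L.
  Visit L.
  At L: go left to N.
    Visit N.
    At N: no left child.
    At N: go right to Z.
      Z is a leaf — visit Z.
  At L: go right to V.
    Visit V.
    At V: go left to F.
      Visit F.
      At F: go left to W.
        W is a leaf — visit W.
      At F: no right child.
    At V: go right to T.
      T is a leaf — visit T.
At D: go right to G.
  Visit G.
  At G: go left to C.
    C is a leaf — visit C.
  At G: go right to Y.
    Visit Y.
    At Y: no left child.
    At Y: go right to H.
      H is a leaf — visit H.
Full pre-order sequence: D, L, N, Z, V, F, W, T, G, C, Y, H.

Y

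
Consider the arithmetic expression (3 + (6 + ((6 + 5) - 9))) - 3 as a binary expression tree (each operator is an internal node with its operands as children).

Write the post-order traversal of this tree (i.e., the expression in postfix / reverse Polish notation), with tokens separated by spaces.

3 6 6 5 + 9 - + + 3 -

Post-order on an expression tree gives postfix notation: for each operator, emit left operand, right operand, then the operator.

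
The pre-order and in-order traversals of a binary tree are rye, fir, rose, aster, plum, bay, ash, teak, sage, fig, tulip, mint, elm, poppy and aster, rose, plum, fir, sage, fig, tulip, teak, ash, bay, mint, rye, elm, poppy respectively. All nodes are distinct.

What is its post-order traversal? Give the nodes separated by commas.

aster, plum, rose, tulip, fig, sage, teak, ash, mint, bay, fir, poppy, elm, rye

The first element of pre-order is the root; it splits in-order into left and right subtrees.
Root rye: left subtree has 11 nodes {aster, rose, plum, fir, sage, fig, tulip, teak, ash, bay, mint}, right has 2 {elm, poppy}.
  Root fir: left subtree has 3 nodes {aster, rose, plum}, right has 7 {sage, fig, tulip, teak, ash, bay, mint}.
    Root rose: left subtree has 1 node {aster}, right has 1 {plum}.
    Root bay: left subtree has 5 nodes {sage, fig, tulip, teak, ash}, right has 1 {mint}.
      Root ash: left subtree has 4 nodes {sage, fig, tulip, teak}, right has 0 { }.
        Root teak: left subtree has 3 nodes {sage, fig, tulip}, right has 0 { }.
          Root sage: left subtree has 0 nodes { }, right has 2 {fig, tulip}.
            Root fig: left subtree has 0 nodes { }, right has 1 {tulip}.
  Root elm: left subtree has 0 nodes { }, right has 1 {poppy}.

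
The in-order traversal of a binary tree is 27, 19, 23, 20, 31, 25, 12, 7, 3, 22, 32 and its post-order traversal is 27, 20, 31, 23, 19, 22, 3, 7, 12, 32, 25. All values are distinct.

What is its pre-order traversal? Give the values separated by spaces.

The last element of post-order is the root; it splits in-order into left and right subtrees.
Root 25: left subtree has 5 nodes {27, 19, 23, 20, 31}, right has 5 {12, 7, 3, 22, 32}.
  Root 19: left subtree has 1 node {27}, right has 3 {23, 20, 31}.
    Root 23: left subtree has 0 nodes { }, right has 2 {20, 31}.
      Root 31: left subtree has 1 node {20}, right has 0 { }.
  Root 32: left subtree has 4 nodes {12, 7, 3, 22}, right has 0 { }.
    Root 12: left subtree has 0 nodes { }, right has 3 {7, 3, 22}.
      Root 7: left subtree has 0 nodes { }, right has 2 {3, 22}.
        Root 3: left subtree has 0 nodes { }, right has 1 {22}.

25 19 27 23 31 20 32 12 7 3 22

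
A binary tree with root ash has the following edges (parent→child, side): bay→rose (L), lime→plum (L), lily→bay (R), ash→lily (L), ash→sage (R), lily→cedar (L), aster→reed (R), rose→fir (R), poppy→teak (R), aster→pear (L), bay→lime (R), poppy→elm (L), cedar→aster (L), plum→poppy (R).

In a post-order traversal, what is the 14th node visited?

sage

Post-order visits the left subtree, then the right subtree, then the node.
At ash: go left to lily.
  At lily: go left to cedar.
    At cedar: go left to aster.
      At aster: go left to pear.
        pear is a leaf — visit pear.
      At aster: go right to reed.
        reed is a leaf — visit reed.
      Visit aster.
    At cedar: no right child.
    Visit cedar.
  At lily: go right to bay.
    At bay: go left to rose.
      At rose: no left child.
      At rose: go right to fir.
        fir is a leaf — visit fir.
      Visit rose.
    At bay: go right to lime.
      At lime: go left to plum.
        At plum: no left child.
        At plum: go right to poppy.
          At poppy: go left to elm.
            elm is a leaf — visit elm.
          At poppy: go right to teak.
            teak is a leaf — visit teak.
          Visit poppy.
        Visit plum.
      At lime: no right child.
      Visit lime.
    Visit bay.
  Visit lily.
At ash: go right to sage.
  sage is a leaf — visit sage.
Visit ash.
Full post-order sequence: pear, reed, aster, cedar, fir, rose, elm, teak, poppy, plum, lime, bay, lily, sage, ash.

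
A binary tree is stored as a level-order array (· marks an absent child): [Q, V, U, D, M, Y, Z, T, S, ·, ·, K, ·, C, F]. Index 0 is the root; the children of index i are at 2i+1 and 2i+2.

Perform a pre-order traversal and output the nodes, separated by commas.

Pre-order visits the node, then its left subtree, then its right subtree.
Visit Q.
At Q: go left to V.
  Visit V.
  At V: go left to D.
    Visit D.
    At D: go left to T.
      T is a leaf — visit T.
    At D: go right to S.
      S is a leaf — visit S.
  At V: go right to M.
    M is a leaf — visit M.
At Q: go right to U.
  Visit U.
  At U: go left to Y.
    Visit Y.
    At Y: go left to K.
      K is a leaf — visit K.
    At Y: no right child.
  At U: go right to Z.
    Visit Z.
    At Z: go left to C.
      C is a leaf — visit C.
    At Z: go right to F.
      F is a leaf — visit F.

Q, V, D, T, S, M, U, Y, K, Z, C, F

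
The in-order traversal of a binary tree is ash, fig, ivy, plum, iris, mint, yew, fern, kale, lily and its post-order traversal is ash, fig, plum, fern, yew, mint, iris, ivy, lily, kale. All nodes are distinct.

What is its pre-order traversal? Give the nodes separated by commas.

kale, ivy, fig, ash, iris, plum, mint, yew, fern, lily

The last element of post-order is the root; it splits in-order into left and right subtrees.
Root kale: left subtree has 8 nodes {ash, fig, ivy, plum, iris, mint, yew, fern}, right has 1 {lily}.
  Root ivy: left subtree has 2 nodes {ash, fig}, right has 5 {plum, iris, mint, yew, fern}.
    Root fig: left subtree has 1 node {ash}, right has 0 { }.
    Root iris: left subtree has 1 node {plum}, right has 3 {mint, yew, fern}.
      Root mint: left subtree has 0 nodes { }, right has 2 {yew, fern}.
        Root yew: left subtree has 0 nodes { }, right has 1 {fern}.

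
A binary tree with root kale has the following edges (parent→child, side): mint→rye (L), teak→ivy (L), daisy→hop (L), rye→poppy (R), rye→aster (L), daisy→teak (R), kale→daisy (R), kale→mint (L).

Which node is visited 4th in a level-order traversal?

Level-order visits nodes level by level from the root, left to right within each level.
Level 0: kale
Level 1: mint, daisy
Level 2: rye, hop, teak
Level 3: aster, poppy, ivy
Full level-order sequence: kale, mint, daisy, rye, hop, teak, aster, poppy, ivy.

rye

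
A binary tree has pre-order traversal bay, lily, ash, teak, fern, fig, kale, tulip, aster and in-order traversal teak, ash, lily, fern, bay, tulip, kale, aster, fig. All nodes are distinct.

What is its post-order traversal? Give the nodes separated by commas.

teak, ash, fern, lily, tulip, aster, kale, fig, bay

The first element of pre-order is the root; it splits in-order into left and right subtrees.
Root bay: left subtree has 4 nodes {teak, ash, lily, fern}, right has 4 {tulip, kale, aster, fig}.
  Root lily: left subtree has 2 nodes {teak, ash}, right has 1 {fern}.
    Root ash: left subtree has 1 node {teak}, right has 0 { }.
  Root fig: left subtree has 3 nodes {tulip, kale, aster}, right has 0 { }.
    Root kale: left subtree has 1 node {tulip}, right has 1 {aster}.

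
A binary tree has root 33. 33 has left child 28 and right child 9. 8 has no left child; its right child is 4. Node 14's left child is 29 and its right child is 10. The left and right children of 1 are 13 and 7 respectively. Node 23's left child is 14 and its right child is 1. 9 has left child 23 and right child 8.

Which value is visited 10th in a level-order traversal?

Level-order visits nodes level by level from the root, left to right within each level.
Level 0: 33
Level 1: 28, 9
Level 2: 23, 8
Level 3: 14, 1, 4
Level 4: 29, 10, 13, 7
Full level-order sequence: 33, 28, 9, 23, 8, 14, 1, 4, 29, 10, 13, 7.

10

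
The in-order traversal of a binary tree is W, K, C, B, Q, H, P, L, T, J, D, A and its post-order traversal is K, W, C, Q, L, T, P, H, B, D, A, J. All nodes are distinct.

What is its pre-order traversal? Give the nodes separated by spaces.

J B C W K H Q P T L A D

The last element of post-order is the root; it splits in-order into left and right subtrees.
Root J: left subtree has 9 nodes {W, K, C, B, Q, H, P, L, T}, right has 2 {D, A}.
  Root B: left subtree has 3 nodes {W, K, C}, right has 5 {Q, H, P, L, T}.
    Root C: left subtree has 2 nodes {W, K}, right has 0 { }.
      Root W: left subtree has 0 nodes { }, right has 1 {K}.
    Root H: left subtree has 1 node {Q}, right has 3 {P, L, T}.
      Root P: left subtree has 0 nodes { }, right has 2 {L, T}.
        Root T: left subtree has 1 node {L}, right has 0 { }.
  Root A: left subtree has 1 node {D}, right has 0 { }.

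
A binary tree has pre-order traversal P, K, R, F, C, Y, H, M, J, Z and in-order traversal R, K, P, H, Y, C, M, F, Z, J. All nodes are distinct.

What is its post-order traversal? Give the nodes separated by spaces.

R K H Y M C Z J F P

The first element of pre-order is the root; it splits in-order into left and right subtrees.
Root P: left subtree has 2 nodes {R, K}, right has 7 {H, Y, C, M, F, Z, J}.
  Root K: left subtree has 1 node {R}, right has 0 { }.
  Root F: left subtree has 4 nodes {H, Y, C, M}, right has 2 {Z, J}.
    Root C: left subtree has 2 nodes {H, Y}, right has 1 {M}.
      Root Y: left subtree has 1 node {H}, right has 0 { }.
    Root J: left subtree has 1 node {Z}, right has 0 { }.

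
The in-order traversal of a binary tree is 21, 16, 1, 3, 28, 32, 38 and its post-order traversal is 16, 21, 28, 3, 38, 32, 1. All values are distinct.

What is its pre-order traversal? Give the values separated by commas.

1, 21, 16, 32, 3, 28, 38

The last element of post-order is the root; it splits in-order into left and right subtrees.
Root 1: left subtree has 2 nodes {21, 16}, right has 4 {3, 28, 32, 38}.
  Root 21: left subtree has 0 nodes { }, right has 1 {16}.
  Root 32: left subtree has 2 nodes {3, 28}, right has 1 {38}.
    Root 3: left subtree has 0 nodes { }, right has 1 {28}.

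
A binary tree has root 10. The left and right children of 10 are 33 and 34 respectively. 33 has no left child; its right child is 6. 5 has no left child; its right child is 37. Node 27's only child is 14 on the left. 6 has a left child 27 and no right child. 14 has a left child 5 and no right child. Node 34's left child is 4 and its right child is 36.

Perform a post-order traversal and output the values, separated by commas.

37, 5, 14, 27, 6, 33, 4, 36, 34, 10

Post-order visits the left subtree, then the right subtree, then the node.
At 10: go left to 33.
  At 33: no left child.
  At 33: go right to 6.
    At 6: go left to 27.
      At 27: go left to 14.
        At 14: go left to 5.
          At 5: no left child.
          At 5: go right to 37.
            37 is a leaf — visit 37.
          Visit 5.
        At 14: no right child.
        Visit 14.
      At 27: no right child.
      Visit 27.
    At 6: no right child.
    Visit 6.
  Visit 33.
At 10: go right to 34.
  At 34: go left to 4.
    4 is a leaf — visit 4.
  At 34: go right to 36.
    36 is a leaf — visit 36.
  Visit 34.
Visit 10.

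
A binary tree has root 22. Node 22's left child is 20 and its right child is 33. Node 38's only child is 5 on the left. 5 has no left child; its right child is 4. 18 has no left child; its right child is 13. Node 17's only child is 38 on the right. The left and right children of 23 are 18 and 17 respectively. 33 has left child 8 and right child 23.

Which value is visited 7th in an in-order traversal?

23

In-order visits the left subtree, then the node, then the right subtree.
At 22: go left to 20.
  20 is a leaf — visit 20.
Visit 22.
At 22: go right to 33.
  At 33: go left to 8.
    8 is a leaf — visit 8.
  Visit 33.
  At 33: go right to 23.
    At 23: go left to 18.
      At 18: no left child.
      Visit 18.
      At 18: go right to 13.
        13 is a leaf — visit 13.
    Visit 23.
    At 23: go right to 17.
      At 17: no left child.
      Visit 17.
      At 17: go right to 38.
        At 38: go left to 5.
          At 5: no left child.
          Visit 5.
          At 5: go right to 4.
            4 is a leaf — visit 4.
        Visit 38.
        At 38: no right child.
Full in-order sequence: 20, 22, 8, 33, 18, 13, 23, 17, 5, 4, 38.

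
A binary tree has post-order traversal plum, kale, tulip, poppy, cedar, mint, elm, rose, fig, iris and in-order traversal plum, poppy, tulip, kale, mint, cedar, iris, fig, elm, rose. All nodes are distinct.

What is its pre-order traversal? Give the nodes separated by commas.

The last element of post-order is the root; it splits in-order into left and right subtrees.
Root iris: left subtree has 6 nodes {plum, poppy, tulip, kale, mint, cedar}, right has 3 {fig, elm, rose}.
  Root mint: left subtree has 4 nodes {plum, poppy, tulip, kale}, right has 1 {cedar}.
    Root poppy: left subtree has 1 node {plum}, right has 2 {tulip, kale}.
      Root tulip: left subtree has 0 nodes { }, right has 1 {kale}.
  Root fig: left subtree has 0 nodes { }, right has 2 {elm, rose}.
    Root rose: left subtree has 1 node {elm}, right has 0 { }.

iris, mint, poppy, plum, tulip, kale, cedar, fig, rose, elm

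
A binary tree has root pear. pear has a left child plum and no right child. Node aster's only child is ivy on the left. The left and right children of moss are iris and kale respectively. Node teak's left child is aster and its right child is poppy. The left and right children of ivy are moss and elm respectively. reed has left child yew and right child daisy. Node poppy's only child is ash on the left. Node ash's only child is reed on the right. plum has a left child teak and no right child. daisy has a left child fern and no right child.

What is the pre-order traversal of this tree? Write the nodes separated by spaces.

Pre-order visits the node, then its left subtree, then its right subtree.
Visit pear.
At pear: go left to plum.
  Visit plum.
  At plum: go left to teak.
    Visit teak.
    At teak: go left to aster.
      Visit aster.
      At aster: go left to ivy.
        Visit ivy.
        At ivy: go left to moss.
          Visit moss.
          At moss: go left to iris.
            iris is a leaf — visit iris.
          At moss: go right to kale.
            kale is a leaf — visit kale.
        At ivy: go right to elm.
          elm is a leaf — visit elm.
      At aster: no right child.
    At teak: go right to poppy.
      Visit poppy.
      At poppy: go left to ash.
        Visit ash.
        At ash: no left child.
        At ash: go right to reed.
          Visit reed.
          At reed: go left to yew.
            yew is a leaf — visit yew.
          At reed: go right to daisy.
            Visit daisy.
            At daisy: go left to fern.
              fern is a leaf — visit fern.
            At daisy: no right child.
      At poppy: no right child.
  At plum: no right child.
At pear: no right child.

pear plum teak aster ivy moss iris kale elm poppy ash reed yew daisy fern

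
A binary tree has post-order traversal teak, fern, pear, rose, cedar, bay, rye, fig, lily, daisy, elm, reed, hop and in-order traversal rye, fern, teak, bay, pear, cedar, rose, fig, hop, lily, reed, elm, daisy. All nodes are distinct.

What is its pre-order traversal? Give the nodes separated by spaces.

hop fig rye bay fern teak cedar pear rose reed lily elm daisy

The last element of post-order is the root; it splits in-order into left and right subtrees.
Root hop: left subtree has 8 nodes {rye, fern, teak, bay, pear, cedar, rose, fig}, right has 4 {lily, reed, elm, daisy}.
  Root fig: left subtree has 7 nodes {rye, fern, teak, bay, pear, cedar, rose}, right has 0 { }.
    Root rye: left subtree has 0 nodes { }, right has 6 {fern, teak, bay, pear, cedar, rose}.
      Root bay: left subtree has 2 nodes {fern, teak}, right has 3 {pear, cedar, rose}.
        Root fern: left subtree has 0 nodes { }, right has 1 {teak}.
        Root cedar: left subtree has 1 node {pear}, right has 1 {rose}.
  Root reed: left subtree has 1 node {lily}, right has 2 {elm, daisy}.
    Root elm: left subtree has 0 nodes { }, right has 1 {daisy}.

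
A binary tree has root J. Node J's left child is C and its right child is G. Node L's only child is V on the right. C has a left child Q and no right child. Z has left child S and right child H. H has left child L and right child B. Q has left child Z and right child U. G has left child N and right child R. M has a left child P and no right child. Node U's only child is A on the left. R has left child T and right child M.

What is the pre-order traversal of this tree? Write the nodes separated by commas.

Pre-order visits the node, then its left subtree, then its right subtree.
Visit J.
At J: go left to C.
  Visit C.
  At C: go left to Q.
    Visit Q.
    At Q: go left to Z.
      Visit Z.
      At Z: go left to S.
        S is a leaf — visit S.
      At Z: go right to H.
        Visit H.
        At H: go left to L.
          Visit L.
          At L: no left child.
          At L: go right to V.
            V is a leaf — visit V.
        At H: go right to B.
          B is a leaf — visit B.
    At Q: go right to U.
      Visit U.
      At U: go left to A.
        A is a leaf — visit A.
      At U: no right child.
  At C: no right child.
At J: go right to G.
  Visit G.
  At G: go left to N.
    N is a leaf — visit N.
  At G: go right to R.
    Visit R.
    At R: go left to T.
      T is a leaf — visit T.
    At R: go right to M.
      Visit M.
      At M: go left to P.
        P is a leaf — visit P.
      At M: no right child.

J, C, Q, Z, S, H, L, V, B, U, A, G, N, R, T, M, P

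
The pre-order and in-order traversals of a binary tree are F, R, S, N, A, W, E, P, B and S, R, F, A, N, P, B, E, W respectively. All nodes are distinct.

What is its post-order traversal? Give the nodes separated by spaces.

The first element of pre-order is the root; it splits in-order into left and right subtrees.
Root F: left subtree has 2 nodes {S, R}, right has 6 {A, N, P, B, E, W}.
  Root R: left subtree has 1 node {S}, right has 0 { }.
  Root N: left subtree has 1 node {A}, right has 4 {P, B, E, W}.
    Root W: left subtree has 3 nodes {P, B, E}, right has 0 { }.
      Root E: left subtree has 2 nodes {P, B}, right has 0 { }.
        Root P: left subtree has 0 nodes { }, right has 1 {B}.

S R A B P E W N F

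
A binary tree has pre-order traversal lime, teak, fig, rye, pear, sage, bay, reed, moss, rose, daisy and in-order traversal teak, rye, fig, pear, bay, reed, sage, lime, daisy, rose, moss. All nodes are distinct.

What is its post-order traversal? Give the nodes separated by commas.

rye, reed, bay, sage, pear, fig, teak, daisy, rose, moss, lime

The first element of pre-order is the root; it splits in-order into left and right subtrees.
Root lime: left subtree has 7 nodes {teak, rye, fig, pear, bay, reed, sage}, right has 3 {daisy, rose, moss}.
  Root teak: left subtree has 0 nodes { }, right has 6 {rye, fig, pear, bay, reed, sage}.
    Root fig: left subtree has 1 node {rye}, right has 4 {pear, bay, reed, sage}.
      Root pear: left subtree has 0 nodes { }, right has 3 {bay, reed, sage}.
        Root sage: left subtree has 2 nodes {bay, reed}, right has 0 { }.
          Root bay: left subtree has 0 nodes { }, right has 1 {reed}.
  Root moss: left subtree has 2 nodes {daisy, rose}, right has 0 { }.
    Root rose: left subtree has 1 node {daisy}, right has 0 { }.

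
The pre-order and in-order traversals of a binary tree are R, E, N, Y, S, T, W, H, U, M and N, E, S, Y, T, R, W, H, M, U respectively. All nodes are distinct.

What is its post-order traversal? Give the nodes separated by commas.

The first element of pre-order is the root; it splits in-order into left and right subtrees.
Root R: left subtree has 5 nodes {N, E, S, Y, T}, right has 4 {W, H, M, U}.
  Root E: left subtree has 1 node {N}, right has 3 {S, Y, T}.
    Root Y: left subtree has 1 node {S}, right has 1 {T}.
  Root W: left subtree has 0 nodes { }, right has 3 {H, M, U}.
    Root H: left subtree has 0 nodes { }, right has 2 {M, U}.
      Root U: left subtree has 1 node {M}, right has 0 { }.

N, S, T, Y, E, M, U, H, W, R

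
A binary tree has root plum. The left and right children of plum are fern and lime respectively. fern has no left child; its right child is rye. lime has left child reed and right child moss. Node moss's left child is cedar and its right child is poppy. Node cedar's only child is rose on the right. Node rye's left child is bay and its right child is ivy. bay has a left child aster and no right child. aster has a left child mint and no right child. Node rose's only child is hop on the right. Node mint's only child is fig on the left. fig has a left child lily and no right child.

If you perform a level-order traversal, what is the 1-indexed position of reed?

5

Level-order visits nodes level by level from the root, left to right within each level.
Level 0: plum
Level 1: fern, lime
Level 2: rye, reed, moss
Level 3: bay, ivy, cedar, poppy
Level 4: aster, rose
Level 5: mint, hop
Level 6: fig
Level 7: lily
Full level-order sequence: plum, fern, lime, rye, reed, moss, bay, ivy, cedar, poppy, aster, rose, mint, hop, fig, lily.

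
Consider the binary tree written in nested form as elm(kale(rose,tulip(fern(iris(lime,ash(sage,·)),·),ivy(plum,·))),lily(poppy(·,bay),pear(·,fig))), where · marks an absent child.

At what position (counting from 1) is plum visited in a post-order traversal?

Post-order visits the left subtree, then the right subtree, then the node.
At elm: go left to kale.
  At kale: go left to rose.
    rose is a leaf — visit rose.
  At kale: go right to tulip.
    At tulip: go left to fern.
      At fern: go left to iris.
        At iris: go left to lime.
          lime is a leaf — visit lime.
        At iris: go right to ash.
          At ash: go left to sage.
            sage is a leaf — visit sage.
          At ash: no right child.
          Visit ash.
        Visit iris.
      At fern: no right child.
      Visit fern.
    At tulip: go right to ivy.
      At ivy: go left to plum.
        plum is a leaf — visit plum.
      At ivy: no right child.
      Visit ivy.
    Visit tulip.
  Visit kale.
At elm: go right to lily.
  At lily: go left to poppy.
    At poppy: no left child.
    At poppy: go right to bay.
      bay is a leaf — visit bay.
    Visit poppy.
  At lily: go right to pear.
    At pear: no left child.
    At pear: go right to fig.
      fig is a leaf — visit fig.
    Visit pear.
  Visit lily.
Visit elm.
Full post-order sequence: rose, lime, sage, ash, iris, fern, plum, ivy, tulip, kale, bay, poppy, fig, pear, lily, elm.

7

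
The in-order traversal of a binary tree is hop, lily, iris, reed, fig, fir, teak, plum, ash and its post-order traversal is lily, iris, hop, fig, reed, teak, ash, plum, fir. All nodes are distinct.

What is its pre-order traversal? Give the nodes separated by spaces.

The last element of post-order is the root; it splits in-order into left and right subtrees.
Root fir: left subtree has 5 nodes {hop, lily, iris, reed, fig}, right has 3 {teak, plum, ash}.
  Root reed: left subtree has 3 nodes {hop, lily, iris}, right has 1 {fig}.
    Root hop: left subtree has 0 nodes { }, right has 2 {lily, iris}.
      Root iris: left subtree has 1 node {lily}, right has 0 { }.
  Root plum: left subtree has 1 node {teak}, right has 1 {ash}.

fir reed hop iris lily fig plum teak ash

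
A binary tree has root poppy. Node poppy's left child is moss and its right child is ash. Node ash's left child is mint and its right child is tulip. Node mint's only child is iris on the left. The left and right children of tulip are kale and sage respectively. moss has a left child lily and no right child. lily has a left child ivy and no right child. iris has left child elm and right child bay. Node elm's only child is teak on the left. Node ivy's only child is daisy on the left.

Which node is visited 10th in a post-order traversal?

kale

Post-order visits the left subtree, then the right subtree, then the node.
At poppy: go left to moss.
  At moss: go left to lily.
    At lily: go left to ivy.
      At ivy: go left to daisy.
        daisy is a leaf — visit daisy.
      At ivy: no right child.
      Visit ivy.
    At lily: no right child.
    Visit lily.
  At moss: no right child.
  Visit moss.
At poppy: go right to ash.
  At ash: go left to mint.
    At mint: go left to iris.
      At iris: go left to elm.
        At elm: go left to teak.
          teak is a leaf — visit teak.
        At elm: no right child.
        Visit elm.
      At iris: go right to bay.
        bay is a leaf — visit bay.
      Visit iris.
    At mint: no right child.
    Visit mint.
  At ash: go right to tulip.
    At tulip: go left to kale.
      kale is a leaf — visit kale.
    At tulip: go right to sage.
      sage is a leaf — visit sage.
    Visit tulip.
  Visit ash.
Visit poppy.
Full post-order sequence: daisy, ivy, lily, moss, teak, elm, bay, iris, mint, kale, sage, tulip, ash, poppy.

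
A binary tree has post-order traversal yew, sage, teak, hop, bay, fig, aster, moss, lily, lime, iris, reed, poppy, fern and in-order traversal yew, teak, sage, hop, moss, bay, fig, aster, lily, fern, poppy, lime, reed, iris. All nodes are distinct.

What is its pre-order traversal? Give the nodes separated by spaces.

The last element of post-order is the root; it splits in-order into left and right subtrees.
Root fern: left subtree has 9 nodes {yew, teak, sage, hop, moss, bay, fig, aster, lily}, right has 4 {poppy, lime, reed, iris}.
  Root lily: left subtree has 8 nodes {yew, teak, sage, hop, moss, bay, fig, aster}, right has 0 { }.
    Root moss: left subtree has 4 nodes {yew, teak, sage, hop}, right has 3 {bay, fig, aster}.
      Root hop: left subtree has 3 nodes {yew, teak, sage}, right has 0 { }.
        Root teak: left subtree has 1 node {yew}, right has 1 {sage}.
      Root aster: left subtree has 2 nodes {bay, fig}, right has 0 { }.
        Root fig: left subtree has 1 node {bay}, right has 0 { }.
  Root poppy: left subtree has 0 nodes { }, right has 3 {lime, reed, iris}.
    Root reed: left subtree has 1 node {lime}, right has 1 {iris}.

fern lily moss hop teak yew sage aster fig bay poppy reed lime iris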